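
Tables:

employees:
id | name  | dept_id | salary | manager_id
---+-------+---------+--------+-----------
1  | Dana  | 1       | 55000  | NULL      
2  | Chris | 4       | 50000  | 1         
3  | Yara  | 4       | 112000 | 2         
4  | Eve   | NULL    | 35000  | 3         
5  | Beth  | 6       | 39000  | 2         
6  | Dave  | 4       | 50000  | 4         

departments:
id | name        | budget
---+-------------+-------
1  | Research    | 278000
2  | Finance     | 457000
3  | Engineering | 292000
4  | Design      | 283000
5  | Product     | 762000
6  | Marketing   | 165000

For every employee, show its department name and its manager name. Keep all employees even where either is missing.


Two LEFT JOINs from the same base table employees: one to departments via dept_id, one to employees itself via manager_id. Both are LEFT so every employee is preserved.
Match against departments:
  - employee 1 (Dana): dept_id=1 -> matches Research
  - employee 2 (Chris): dept_id=4 -> matches Design
  - employee 3 (Yara): dept_id=4 -> matches Design
  - employee 4 (Eve): dept_id=NULL, no match -> kept with NULL
  - employee 5 (Beth): dept_id=6 -> matches Marketing
  - employee 6 (Dave): dept_id=4 -> matches Design
Match against employees (self):
  - employee 1 (Dana): manager_id=NULL -> NULL
  - employee 2 (Chris): manager_id=1 -> Dana
  - employee 3 (Yara): manager_id=2 -> Chris
  - employee 4 (Eve): manager_id=3 -> Yara
  - employee 5 (Beth): manager_id=2 -> Chris
  - employee 6 (Dave): manager_id=4 -> Eve

SQL:
SELECT a.name, b.name AS department, c.name AS manager
FROM employees a
LEFT JOIN departments b ON a.dept_id = b.id
LEFT JOIN employees c ON a.manager_id = c.id

Result:
name  | department | manager
------+------------+--------
Dana  | Research   | NULL   
Chris | Design     | Dana   
Yara  | Design     | Chris  
Eve   | NULL       | Yara   
Beth  | Marketing  | Chris  
Dave  | Design     | Eve    


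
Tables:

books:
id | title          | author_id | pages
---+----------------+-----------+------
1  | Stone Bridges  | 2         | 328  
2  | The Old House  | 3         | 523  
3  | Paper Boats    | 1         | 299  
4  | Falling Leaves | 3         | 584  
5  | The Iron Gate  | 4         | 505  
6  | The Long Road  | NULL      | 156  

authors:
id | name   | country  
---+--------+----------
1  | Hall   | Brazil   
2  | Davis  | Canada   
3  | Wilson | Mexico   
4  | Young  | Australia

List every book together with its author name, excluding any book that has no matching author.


INNER JOIN keeps only books rows whose author_id matches an id in authors. Walk through each book:
  - book 1 (Stone Bridges): author_id=2 -> matches Davis
  - book 2 (The Old House): author_id=3 -> matches Wilson
  - book 3 (Paper Boats): author_id=1 -> matches Hall
  - book 4 (Falling Leaves): author_id=3 -> matches Wilson
  - book 5 (The Iron Gate): author_id=4 -> matches Young
  - book 6 (The Long Road): author_id=NULL, no match -> dropped
So 1 of 6 rows is dropped.

SQL:
SELECT a.title, b.name AS author
FROM books a
INNER JOIN authors b ON a.author_id = b.id

Result:
title          | author
---------------+-------
Stone Bridges  | Davis 
The Old House  | Wilson
Paper Boats    | Hall  
Falling Leaves | Wilson
The Iron Gate  | Young 


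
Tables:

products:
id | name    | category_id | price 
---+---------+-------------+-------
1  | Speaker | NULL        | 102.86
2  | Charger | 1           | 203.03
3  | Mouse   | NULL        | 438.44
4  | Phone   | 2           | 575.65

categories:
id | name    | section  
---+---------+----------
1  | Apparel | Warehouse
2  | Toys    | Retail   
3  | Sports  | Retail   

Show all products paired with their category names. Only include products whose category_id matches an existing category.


INNER JOIN keeps only products rows whose category_id matches an id in categories. Walk through each product:
  - product 1 (Speaker): category_id=NULL, no match -> dropped
  - product 2 (Charger): category_id=1 -> matches Apparel
  - product 3 (Mouse): category_id=NULL, no match -> dropped
  - product 4 (Phone): category_id=2 -> matches Toys
So 2 of 4 rows are dropped.

SQL:
SELECT a.name, b.name AS category
FROM products a
INNER JOIN categories b ON a.category_id = b.id

Result:
name    | category
--------+---------
Charger | Apparel 
Phone   | Toys    


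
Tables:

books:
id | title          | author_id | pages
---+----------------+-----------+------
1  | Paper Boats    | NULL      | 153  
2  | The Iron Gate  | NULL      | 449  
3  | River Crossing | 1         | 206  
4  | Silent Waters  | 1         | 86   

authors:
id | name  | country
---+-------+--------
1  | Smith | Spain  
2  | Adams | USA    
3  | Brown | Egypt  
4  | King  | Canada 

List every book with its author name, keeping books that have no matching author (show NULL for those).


LEFT JOIN keeps every row from books (the left table); where author_id has no match in authors, the author columns become NULL. Walk through each book:
  - book 1 (Paper Boats): author_id=NULL, no match -> kept with NULL
  - book 2 (The Iron Gate): author_id=NULL, no match -> kept with NULL
  - book 3 (River Crossing): author_id=1 -> matches Smith
  - book 4 (Silent Waters): author_id=1 -> matches Smith
All 4 rows appear; 2 have NULL author.

SQL:
SELECT a.title, b.name AS author
FROM books a
LEFT JOIN authors b ON a.author_id = b.id

Result:
title          | author
---------------+-------
Paper Boats    | NULL  
The Iron Gate  | NULL  
River Crossing | Smith 
Silent Waters  | Smith 


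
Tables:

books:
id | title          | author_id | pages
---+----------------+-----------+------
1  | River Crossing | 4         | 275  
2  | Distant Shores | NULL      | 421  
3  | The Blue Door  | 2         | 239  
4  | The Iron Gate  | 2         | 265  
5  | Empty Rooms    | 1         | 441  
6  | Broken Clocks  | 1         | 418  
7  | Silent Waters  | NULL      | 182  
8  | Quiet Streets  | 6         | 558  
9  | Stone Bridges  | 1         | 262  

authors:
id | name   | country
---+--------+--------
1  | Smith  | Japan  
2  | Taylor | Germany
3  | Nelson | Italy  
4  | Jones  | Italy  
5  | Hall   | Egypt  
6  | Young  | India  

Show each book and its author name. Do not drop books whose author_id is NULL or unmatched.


LEFT JOIN keeps every row from books (the left table); where author_id has no match in authors, the author columns become NULL. Walk through each book:
  - book 1 (River Crossing): author_id=4 -> matches Jones
  - book 2 (Distant Shores): author_id=NULL, no match -> kept with NULL
  - book 3 (The Blue Door): author_id=2 -> matches Taylor
  - book 4 (The Iron Gate): author_id=2 -> matches Taylor
  - book 5 (Empty Rooms): author_id=1 -> matches Smith
  - book 6 (Broken Clocks): author_id=1 -> matches Smith
  - book 7 (Silent Waters): author_id=NULL, no match -> kept with NULL
  - book 8 (Quiet Streets): author_id=6 -> matches Young
  - book 9 (Stone Bridges): author_id=1 -> matches Smith
All 9 rows appear; 2 have NULL author.

SQL:
SELECT a.title, b.name AS author
FROM books a
LEFT JOIN authors b ON a.author_id = b.id

Result:
title          | author
---------------+-------
River Crossing | Jones 
Distant Shores | NULL  
The Blue Door  | Taylor
The Iron Gate  | Taylor
Empty Rooms    | Smith 
Broken Clocks  | Smith 
Silent Waters  | NULL  
Quiet Streets  | Young 
Stone Bridges  | Smith 


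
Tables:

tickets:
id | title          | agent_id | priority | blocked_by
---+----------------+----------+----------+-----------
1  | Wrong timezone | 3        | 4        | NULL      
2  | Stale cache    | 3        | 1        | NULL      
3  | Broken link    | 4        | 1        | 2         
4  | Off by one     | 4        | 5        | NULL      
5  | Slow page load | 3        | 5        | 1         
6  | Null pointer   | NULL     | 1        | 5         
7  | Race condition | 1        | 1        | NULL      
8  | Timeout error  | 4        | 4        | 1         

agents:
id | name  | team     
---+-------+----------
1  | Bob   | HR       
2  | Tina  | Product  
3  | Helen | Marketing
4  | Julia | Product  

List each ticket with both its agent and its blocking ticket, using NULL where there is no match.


Two LEFT JOINs from the same base table tickets: one to agents via agent_id, one to tickets itself via blocked_by. Both are LEFT so every ticket is preserved.
Match against agents:
  - ticket 1 (Wrong timezone): agent_id=3 -> matches Helen
  - ticket 2 (Stale cache): agent_id=3 -> matches Helen
  - ticket 3 (Broken link): agent_id=4 -> matches Julia
  - ticket 4 (Off by one): agent_id=4 -> matches Julia
  - ticket 5 (Slow page load): agent_id=3 -> matches Helen
  - ticket 6 (Null pointer): agent_id=NULL, no match -> kept with NULL
  - ticket 7 (Race condition): agent_id=1 -> matches Bob
  - ticket 8 (Timeout error): agent_id=4 -> matches Julia
Match against tickets (self):
  - ticket 1 (Wrong timezone): blocked_by=NULL -> NULL
  - ticket 2 (Stale cache): blocked_by=NULL -> NULL
  - ticket 3 (Broken link): blocked_by=2 -> Stale cache
  - ticket 4 (Off by one): blocked_by=NULL -> NULL
  - ticket 5 (Slow page load): blocked_by=1 -> Wrong timezone
  - ticket 6 (Null pointer): blocked_by=5 -> Slow page load
  - ticket 7 (Race condition): blocked_by=NULL -> NULL
  - ticket 8 (Timeout error): blocked_by=1 -> Wrong timezone

SQL:
SELECT a.title, b.name AS agent, c.title AS blocked_by
FROM tickets a
LEFT JOIN agents b ON a.agent_id = b.id
LEFT JOIN tickets c ON a.blocked_by = c.id

Result:
title          | agent | blocked_by    
---------------+-------+---------------
Wrong timezone | Helen | NULL          
Stale cache    | Helen | NULL          
Broken link    | Julia | Stale cache   
Off by one     | Julia | NULL          
Slow page load | Helen | Wrong timezone
Null pointer   | NULL  | Slow page load
Race condition | Bob   | NULL          
Timeout error  | Julia | Wrong timezone


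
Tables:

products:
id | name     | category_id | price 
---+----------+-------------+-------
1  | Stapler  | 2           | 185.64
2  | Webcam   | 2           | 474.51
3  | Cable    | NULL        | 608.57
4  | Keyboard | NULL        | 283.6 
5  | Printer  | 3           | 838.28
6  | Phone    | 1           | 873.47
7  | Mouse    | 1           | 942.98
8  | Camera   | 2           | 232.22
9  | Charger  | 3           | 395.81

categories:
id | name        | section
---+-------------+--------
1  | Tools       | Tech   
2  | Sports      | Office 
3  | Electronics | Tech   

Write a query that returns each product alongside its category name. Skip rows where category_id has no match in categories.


INNER JOIN keeps only products rows whose category_id matches an id in categories. Walk through each product:
  - product 1 (Stapler): category_id=2 -> matches Sports
  - product 2 (Webcam): category_id=2 -> matches Sports
  - product 3 (Cable): category_id=NULL, no match -> dropped
  - product 4 (Keyboard): category_id=NULL, no match -> dropped
  - product 5 (Printer): category_id=3 -> matches Electronics
  - product 6 (Phone): category_id=1 -> matches Tools
  - product 7 (Mouse): category_id=1 -> matches Tools
  - product 8 (Camera): category_id=2 -> matches Sports
  - product 9 (Charger): category_id=3 -> matches Electronics
So 2 of 9 rows are dropped.

SQL:
SELECT a.name, b.name AS category
FROM products a
INNER JOIN categories b ON a.category_id = b.id

Result:
name    | category   
--------+------------
Stapler | Sports     
Webcam  | Sports     
Printer | Electronics
Phone   | Tools      
Mouse   | Tools      
Camera  | Sports     
Charger | Electronics


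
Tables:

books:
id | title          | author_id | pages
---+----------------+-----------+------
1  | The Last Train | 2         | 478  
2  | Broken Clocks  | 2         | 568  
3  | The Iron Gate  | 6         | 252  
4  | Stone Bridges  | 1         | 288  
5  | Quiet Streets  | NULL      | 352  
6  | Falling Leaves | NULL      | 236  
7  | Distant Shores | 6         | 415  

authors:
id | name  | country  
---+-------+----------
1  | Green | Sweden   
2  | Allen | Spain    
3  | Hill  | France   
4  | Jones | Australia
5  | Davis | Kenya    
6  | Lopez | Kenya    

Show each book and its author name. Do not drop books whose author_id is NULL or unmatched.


LEFT JOIN keeps every row from books (the left table); where author_id has no match in authors, the author columns become NULL. Walk through each book:
  - book 1 (The Last Train): author_id=2 -> matches Allen
  - book 2 (Broken Clocks): author_id=2 -> matches Allen
  - book 3 (The Iron Gate): author_id=6 -> matches Lopez
  - book 4 (Stone Bridges): author_id=1 -> matches Green
  - book 5 (Quiet Streets): author_id=NULL, no match -> kept with NULL
  - book 6 (Falling Leaves): author_id=NULL, no match -> kept with NULL
  - book 7 (Distant Shores): author_id=6 -> matches Lopez
All 7 rows appear; 2 have NULL author.

SQL:
SELECT a.title, b.name AS author
FROM books a
LEFT JOIN authors b ON a.author_id = b.id

Result:
title          | author
---------------+-------
The Last Train | Allen 
Broken Clocks  | Allen 
The Iron Gate  | Lopez 
Stone Bridges  | Green 
Quiet Streets  | NULL  
Falling Leaves | NULL  
Distant Shores | Lopez 


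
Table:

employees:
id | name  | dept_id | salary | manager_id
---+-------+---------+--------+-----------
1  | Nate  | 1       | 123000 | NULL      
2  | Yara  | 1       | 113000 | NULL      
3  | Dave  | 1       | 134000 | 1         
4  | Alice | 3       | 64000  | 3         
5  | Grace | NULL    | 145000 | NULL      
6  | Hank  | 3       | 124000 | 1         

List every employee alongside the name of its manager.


This is a self-join: employees is joined to a second copy of itself, matching each row's manager_id to another row's id. Use LEFT JOIN so rows with manager_id=NULL are kept.
  - employee 1 (Nate): manager_id=NULL -> NULL
  - employee 2 (Yara): manager_id=NULL -> NULL
  - employee 3 (Dave): manager_id=1 -> Nate
  - employee 4 (Alice): manager_id=3 -> Dave
  - employee 5 (Grace): manager_id=NULL -> NULL
  - employee 6 (Hank): manager_id=1 -> Nate

SQL:
SELECT a.name AS item, b.name AS manager
FROM employees a
LEFT JOIN employees b ON a.manager_id = b.id

Result:
item  | manager
------+--------
Nate  | NULL   
Yara  | NULL   
Dave  | Nate   
Alice | Dave   
Grace | NULL   
Hank  | Nate   


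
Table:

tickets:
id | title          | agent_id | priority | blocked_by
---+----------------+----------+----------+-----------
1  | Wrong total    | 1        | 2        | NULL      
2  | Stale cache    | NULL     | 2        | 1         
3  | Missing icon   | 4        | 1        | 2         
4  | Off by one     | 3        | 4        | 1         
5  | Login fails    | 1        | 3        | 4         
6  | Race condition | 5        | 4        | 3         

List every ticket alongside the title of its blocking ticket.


This is a self-join: tickets is joined to a second copy of itself, matching each row's blocked_by to another row's id. Use LEFT JOIN so rows with blocked_by=NULL are kept.
  - ticket 1 (Wrong total): blocked_by=NULL -> NULL
  - ticket 2 (Stale cache): blocked_by=1 -> Wrong total
  - ticket 3 (Missing icon): blocked_by=2 -> Stale cache
  - ticket 4 (Off by one): blocked_by=1 -> Wrong total
  - ticket 5 (Login fails): blocked_by=4 -> Off by one
  - ticket 6 (Race condition): blocked_by=3 -> Missing icon

SQL:
SELECT a.title AS item, b.title AS blocked_by
FROM tickets a
LEFT JOIN tickets b ON a.blocked_by = b.id

Result:
item           | blocked_by  
---------------+-------------
Wrong total    | NULL        
Stale cache    | Wrong total 
Missing icon   | Stale cache 
Off by one     | Wrong total 
Login fails    | Off by one  
Race condition | Missing icon


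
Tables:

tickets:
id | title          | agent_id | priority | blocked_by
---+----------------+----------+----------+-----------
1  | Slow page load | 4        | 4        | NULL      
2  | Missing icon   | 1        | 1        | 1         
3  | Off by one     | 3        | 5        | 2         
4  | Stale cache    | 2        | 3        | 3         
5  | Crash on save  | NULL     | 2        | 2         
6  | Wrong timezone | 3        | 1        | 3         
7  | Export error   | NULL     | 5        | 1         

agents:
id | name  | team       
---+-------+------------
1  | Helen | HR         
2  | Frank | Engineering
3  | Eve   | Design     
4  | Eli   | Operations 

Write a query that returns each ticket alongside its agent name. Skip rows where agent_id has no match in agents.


INNER JOIN keeps only tickets rows whose agent_id matches an id in agents. Walk through each ticket:
  - ticket 1 (Slow page load): agent_id=4 -> matches Eli
  - ticket 2 (Missing icon): agent_id=1 -> matches Helen
  - ticket 3 (Off by one): agent_id=3 -> matches Eve
  - ticket 4 (Stale cache): agent_id=2 -> matches Frank
  - ticket 5 (Crash on save): agent_id=NULL, no match -> dropped
  - ticket 6 (Wrong timezone): agent_id=3 -> matches Eve
  - ticket 7 (Export error): agent_id=NULL, no match -> dropped
So 2 of 7 rows are dropped.

SQL:
SELECT a.title, b.name AS agent
FROM tickets a
INNER JOIN agents b ON a.agent_id = b.id

Result:
title          | agent
---------------+------
Slow page load | Eli  
Missing icon   | Helen
Off by one     | Eve  
Stale cache    | Frank
Wrong timezone | Eve  


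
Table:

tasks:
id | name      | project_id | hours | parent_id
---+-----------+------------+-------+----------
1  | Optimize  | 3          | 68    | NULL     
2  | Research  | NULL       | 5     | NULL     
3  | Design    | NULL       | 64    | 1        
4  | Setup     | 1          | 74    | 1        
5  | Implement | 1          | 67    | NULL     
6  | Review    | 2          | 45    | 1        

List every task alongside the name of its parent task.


This is a self-join: tasks is joined to a second copy of itself, matching each row's parent_id to another row's id. Use LEFT JOIN so rows with parent_id=NULL are kept.
  - task 1 (Optimize): parent_id=NULL -> NULL
  - task 2 (Research): parent_id=NULL -> NULL
  - task 3 (Design): parent_id=1 -> Optimize
  - task 4 (Setup): parent_id=1 -> Optimize
  - task 5 (Implement): parent_id=NULL -> NULL
  - task 6 (Review): parent_id=1 -> Optimize

SQL:
SELECT a.name AS item, b.name AS parent
FROM tasks a
LEFT JOIN tasks b ON a.parent_id = b.id

Result:
item      | parent  
----------+---------
Optimize  | NULL    
Research  | NULL    
Design    | Optimize
Setup     | Optimize
Implement | NULL    
Review    | Optimize


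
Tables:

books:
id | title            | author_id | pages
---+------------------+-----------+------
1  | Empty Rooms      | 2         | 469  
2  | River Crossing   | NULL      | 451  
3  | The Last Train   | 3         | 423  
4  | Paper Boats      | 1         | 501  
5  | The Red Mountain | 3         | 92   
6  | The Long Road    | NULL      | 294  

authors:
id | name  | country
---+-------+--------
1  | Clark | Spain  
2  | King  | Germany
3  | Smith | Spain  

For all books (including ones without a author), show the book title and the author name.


LEFT JOIN keeps every row from books (the left table); where author_id has no match in authors, the author columns become NULL. Walk through each book:
  - book 1 (Empty Rooms): author_id=2 -> matches King
  - book 2 (River Crossing): author_id=NULL, no match -> kept with NULL
  - book 3 (The Last Train): author_id=3 -> matches Smith
  - book 4 (Paper Boats): author_id=1 -> matches Clark
  - book 5 (The Red Mountain): author_id=3 -> matches Smith
  - book 6 (The Long Road): author_id=NULL, no match -> kept with NULL
All 6 rows appear; 2 have NULL author.

SQL:
SELECT a.title, b.name AS author
FROM books a
LEFT JOIN authors b ON a.author_id = b.id

Result:
title            | author
-----------------+-------
Empty Rooms      | King  
River Crossing   | NULL  
The Last Train   | Smith 
Paper Boats      | Clark 
The Red Mountain | Smith 
The Long Road    | NULL  


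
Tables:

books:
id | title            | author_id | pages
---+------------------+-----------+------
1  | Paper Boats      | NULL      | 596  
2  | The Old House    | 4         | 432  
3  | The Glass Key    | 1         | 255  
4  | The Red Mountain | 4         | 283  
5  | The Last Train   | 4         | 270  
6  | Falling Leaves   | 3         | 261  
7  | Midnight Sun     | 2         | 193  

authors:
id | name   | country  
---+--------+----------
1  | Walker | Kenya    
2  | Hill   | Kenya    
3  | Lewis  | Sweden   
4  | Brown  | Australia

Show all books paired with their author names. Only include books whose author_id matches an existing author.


INNER JOIN keeps only books rows whose author_id matches an id in authors. Walk through each book:
  - book 1 (Paper Boats): author_id=NULL, no match -> dropped
  - book 2 (The Old House): author_id=4 -> matches Brown
  - book 3 (The Glass Key): author_id=1 -> matches Walker
  - book 4 (The Red Mountain): author_id=4 -> matches Brown
  - book 5 (The Last Train): author_id=4 -> matches Brown
  - book 6 (Falling Leaves): author_id=3 -> matches Lewis
  - book 7 (Midnight Sun): author_id=2 -> matches Hill
So 1 of 7 rows is dropped.

SQL:
SELECT a.title, b.name AS author
FROM books a
INNER JOIN authors b ON a.author_id = b.id

Result:
title            | author
-----------------+-------
The Old House    | Brown 
The Glass Key    | Walker
The Red Mountain | Brown 
The Last Train   | Brown 
Falling Leaves   | Lewis 
Midnight Sun     | Hill  


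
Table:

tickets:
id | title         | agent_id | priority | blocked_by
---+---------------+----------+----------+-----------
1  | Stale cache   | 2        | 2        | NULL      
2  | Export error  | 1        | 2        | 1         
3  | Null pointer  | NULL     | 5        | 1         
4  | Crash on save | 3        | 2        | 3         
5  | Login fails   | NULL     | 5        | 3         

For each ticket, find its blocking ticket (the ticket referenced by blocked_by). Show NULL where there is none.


This is a self-join: tickets is joined to a second copy of itself, matching each row's blocked_by to another row's id. Use LEFT JOIN so rows with blocked_by=NULL are kept.
  - ticket 1 (Stale cache): blocked_by=NULL -> NULL
  - ticket 2 (Export error): blocked_by=1 -> Stale cache
  - ticket 3 (Null pointer): blocked_by=1 -> Stale cache
  - ticket 4 (Crash on save): blocked_by=3 -> Null pointer
  - ticket 5 (Login fails): blocked_by=3 -> Null pointer

SQL:
SELECT a.title AS item, b.title AS blocked_by
FROM tickets a
LEFT JOIN tickets b ON a.blocked_by = b.id

Result:
item          | blocked_by  
--------------+-------------
Stale cache   | NULL        
Export error  | Stale cache 
Null pointer  | Stale cache 
Crash on save | Null pointer
Login fails   | Null pointer


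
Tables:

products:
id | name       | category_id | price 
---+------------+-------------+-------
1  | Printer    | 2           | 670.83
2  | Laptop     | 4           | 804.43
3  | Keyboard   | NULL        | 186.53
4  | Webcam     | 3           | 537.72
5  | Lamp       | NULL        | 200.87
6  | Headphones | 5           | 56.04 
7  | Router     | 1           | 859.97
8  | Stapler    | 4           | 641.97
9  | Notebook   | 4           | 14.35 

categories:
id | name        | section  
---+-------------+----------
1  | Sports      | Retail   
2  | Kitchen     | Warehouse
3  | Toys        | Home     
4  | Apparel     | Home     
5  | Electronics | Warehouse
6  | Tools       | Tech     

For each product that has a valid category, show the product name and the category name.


INNER JOIN keeps only products rows whose category_id matches an id in categories. Walk through each product:
  - product 1 (Printer): category_id=2 -> matches Kitchen
  - product 2 (Laptop): category_id=4 -> matches Apparel
  - product 3 (Keyboard): category_id=NULL, no match -> dropped
  - product 4 (Webcam): category_id=3 -> matches Toys
  - product 5 (Lamp): category_id=NULL, no match -> dropped
  - product 6 (Headphones): category_id=5 -> matches Electronics
  - product 7 (Router): category_id=1 -> matches Sports
  - product 8 (Stapler): category_id=4 -> matches Apparel
  - product 9 (Notebook): category_id=4 -> matches Apparel
So 2 of 9 rows are dropped.

SQL:
SELECT a.name, b.name AS category
FROM products a
INNER JOIN categories b ON a.category_id = b.id

Result:
name       | category   
-----------+------------
Printer    | Kitchen    
Laptop     | Apparel    
Webcam     | Toys       
Headphones | Electronics
Router     | Sports     
Stapler    | Apparel    
Notebook   | Apparel    


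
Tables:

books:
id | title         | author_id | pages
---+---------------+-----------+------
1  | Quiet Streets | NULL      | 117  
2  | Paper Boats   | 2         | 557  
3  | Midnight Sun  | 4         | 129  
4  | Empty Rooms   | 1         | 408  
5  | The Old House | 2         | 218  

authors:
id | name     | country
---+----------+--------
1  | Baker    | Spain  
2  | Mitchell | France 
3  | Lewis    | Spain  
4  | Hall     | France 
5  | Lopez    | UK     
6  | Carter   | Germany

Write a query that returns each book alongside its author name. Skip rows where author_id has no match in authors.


INNER JOIN keeps only books rows whose author_id matches an id in authors. Walk through each book:
  - book 1 (Quiet Streets): author_id=NULL, no match -> dropped
  - book 2 (Paper Boats): author_id=2 -> matches Mitchell
  - book 3 (Midnight Sun): author_id=4 -> matches Hall
  - book 4 (Empty Rooms): author_id=1 -> matches Baker
  - book 5 (The Old House): author_id=2 -> matches Mitchell
So 1 of 5 rows is dropped.

SQL:
SELECT a.title, b.name AS author
FROM books a
INNER JOIN authors b ON a.author_id = b.id

Result:
title         | author  
--------------+---------
Paper Boats   | Mitchell
Midnight Sun  | Hall    
Empty Rooms   | Baker   
The Old House | Mitchell


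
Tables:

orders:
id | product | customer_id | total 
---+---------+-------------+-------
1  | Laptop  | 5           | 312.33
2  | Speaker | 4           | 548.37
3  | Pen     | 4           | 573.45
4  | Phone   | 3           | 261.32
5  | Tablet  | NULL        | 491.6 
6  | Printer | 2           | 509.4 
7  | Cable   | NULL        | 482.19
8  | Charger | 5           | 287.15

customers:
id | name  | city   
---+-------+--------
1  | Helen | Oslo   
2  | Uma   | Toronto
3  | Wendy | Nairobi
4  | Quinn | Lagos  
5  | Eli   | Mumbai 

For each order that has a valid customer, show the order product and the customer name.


INNER JOIN keeps only orders rows whose customer_id matches an id in customers. Walk through each order:
  - order 1 (Laptop): customer_id=5 -> matches Eli
  - order 2 (Speaker): customer_id=4 -> matches Quinn
  - order 3 (Pen): customer_id=4 -> matches Quinn
  - order 4 (Phone): customer_id=3 -> matches Wendy
  - order 5 (Tablet): customer_id=NULL, no match -> dropped
  - order 6 (Printer): customer_id=2 -> matches Uma
  - order 7 (Cable): customer_id=NULL, no match -> dropped
  - order 8 (Charger): customer_id=5 -> matches Eli
So 2 of 8 rows are dropped.

SQL:
SELECT a.product, b.name AS customer
FROM orders a
INNER JOIN customers b ON a.customer_id = b.id

Result:
product | customer
--------+---------
Laptop  | Eli     
Speaker | Quinn   
Pen     | Quinn   
Phone   | Wendy   
Printer | Uma     
Charger | Eli     


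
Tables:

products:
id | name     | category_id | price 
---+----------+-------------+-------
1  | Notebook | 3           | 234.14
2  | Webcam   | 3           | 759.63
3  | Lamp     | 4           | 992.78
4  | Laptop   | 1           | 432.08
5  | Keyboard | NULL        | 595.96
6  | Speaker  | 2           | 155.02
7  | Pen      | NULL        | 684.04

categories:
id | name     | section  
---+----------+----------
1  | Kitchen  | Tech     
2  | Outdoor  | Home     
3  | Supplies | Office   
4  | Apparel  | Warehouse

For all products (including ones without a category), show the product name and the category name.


LEFT JOIN keeps every row from products (the left table); where category_id has no match in categories, the category columns become NULL. Walk through each product:
  - product 1 (Notebook): category_id=3 -> matches Supplies
  - product 2 (Webcam): category_id=3 -> matches Supplies
  - product 3 (Lamp): category_id=4 -> matches Apparel
  - product 4 (Laptop): category_id=1 -> matches Kitchen
  - product 5 (Keyboard): category_id=NULL, no match -> kept with NULL
  - product 6 (Speaker): category_id=2 -> matches Outdoor
  - product 7 (Pen): category_id=NULL, no match -> kept with NULL
All 7 rows appear; 2 have NULL category.

SQL:
SELECT a.name, b.name AS category
FROM products a
LEFT JOIN categories b ON a.category_id = b.id

Result:
name     | category
---------+---------
Notebook | Supplies
Webcam   | Supplies
Lamp     | Apparel 
Laptop   | Kitchen 
Keyboard | NULL    
Speaker  | Outdoor 
Pen      | NULL    


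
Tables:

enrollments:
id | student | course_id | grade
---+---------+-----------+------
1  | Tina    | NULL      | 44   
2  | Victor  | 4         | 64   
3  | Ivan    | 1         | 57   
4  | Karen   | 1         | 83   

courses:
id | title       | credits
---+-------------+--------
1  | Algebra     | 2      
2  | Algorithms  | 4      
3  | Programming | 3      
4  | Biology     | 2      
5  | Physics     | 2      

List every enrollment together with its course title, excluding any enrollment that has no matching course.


INNER JOIN keeps only enrollments rows whose course_id matches an id in courses. Walk through each enrollment:
  - enrollment 1 (Tina): course_id=NULL, no match -> dropped
  - enrollment 2 (Victor): course_id=4 -> matches Biology
  - enrollment 3 (Ivan): course_id=1 -> matches Algebra
  - enrollment 4 (Karen): course_id=1 -> matches Algebra
So 1 of 4 rows is dropped.

SQL:
SELECT a.student, b.title AS course
FROM enrollments a
INNER JOIN courses b ON a.course_id = b.id

Result:
student | course 
--------+--------
Victor  | Biology
Ivan    | Algebra
Karen   | Algebra


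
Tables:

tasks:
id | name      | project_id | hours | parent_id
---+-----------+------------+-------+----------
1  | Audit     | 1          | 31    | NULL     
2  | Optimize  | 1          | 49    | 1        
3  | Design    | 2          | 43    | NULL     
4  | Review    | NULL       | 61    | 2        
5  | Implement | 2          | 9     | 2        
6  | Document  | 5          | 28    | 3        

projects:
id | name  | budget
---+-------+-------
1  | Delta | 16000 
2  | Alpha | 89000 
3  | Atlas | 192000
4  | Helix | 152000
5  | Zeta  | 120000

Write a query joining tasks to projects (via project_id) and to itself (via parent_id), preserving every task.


Two LEFT JOINs from the same base table tasks: one to projects via project_id, one to tasks itself via parent_id. Both are LEFT so every task is preserved.
Match against projects:
  - task 1 (Audit): project_id=1 -> matches Delta
  - task 2 (Optimize): project_id=1 -> matches Delta
  - task 3 (Design): project_id=2 -> matches Alpha
  - task 4 (Review): project_id=NULL, no match -> kept with NULL
  - task 5 (Implement): project_id=2 -> matches Alpha
  - task 6 (Document): project_id=5 -> matches Zeta
Match against tasks (self):
  - task 1 (Audit): parent_id=NULL -> NULL
  - task 2 (Optimize): parent_id=1 -> Audit
  - task 3 (Design): parent_id=NULL -> NULL
  - task 4 (Review): parent_id=2 -> Optimize
  - task 5 (Implement): parent_id=2 -> Optimize
  - task 6 (Document): parent_id=3 -> Design

SQL:
SELECT a.name, b.name AS project, c.name AS parent
FROM tasks a
LEFT JOIN projects b ON a.project_id = b.id
LEFT JOIN tasks c ON a.parent_id = c.id

Result:
name      | project | parent  
----------+---------+---------
Audit     | Delta   | NULL    
Optimize  | Delta   | Audit   
Design    | Alpha   | NULL    
Review    | NULL    | Optimize
Implement | Alpha   | Optimize
Document  | Zeta    | Design  


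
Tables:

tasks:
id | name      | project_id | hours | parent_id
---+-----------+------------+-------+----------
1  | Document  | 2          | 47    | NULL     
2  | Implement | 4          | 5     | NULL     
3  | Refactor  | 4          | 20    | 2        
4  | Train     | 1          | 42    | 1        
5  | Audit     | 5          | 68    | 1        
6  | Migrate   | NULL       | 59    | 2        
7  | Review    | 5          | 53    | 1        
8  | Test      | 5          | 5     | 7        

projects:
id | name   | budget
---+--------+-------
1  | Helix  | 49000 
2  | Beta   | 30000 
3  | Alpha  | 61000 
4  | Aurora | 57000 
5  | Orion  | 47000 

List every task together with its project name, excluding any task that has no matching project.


INNER JOIN keeps only tasks rows whose project_id matches an id in projects. Walk through each task:
  - task 1 (Document): project_id=2 -> matches Beta
  - task 2 (Implement): project_id=4 -> matches Aurora
  - task 3 (Refactor): project_id=4 -> matches Aurora
  - task 4 (Train): project_id=1 -> matches Helix
  - task 5 (Audit): project_id=5 -> matches Orion
  - task 6 (Migrate): project_id=NULL, no match -> dropped
  - task 7 (Review): project_id=5 -> matches Orion
  - task 8 (Test): project_id=5 -> matches Orion
So 1 of 8 rows is dropped.

SQL:
SELECT a.name, b.name AS project
FROM tasks a
INNER JOIN projects b ON a.project_id = b.id

Result:
name      | project
----------+--------
Document  | Beta   
Implement | Aurora 
Refactor  | Aurora 
Train     | Helix  
Audit     | Orion  
Review    | Orion  
Test      | Orion  


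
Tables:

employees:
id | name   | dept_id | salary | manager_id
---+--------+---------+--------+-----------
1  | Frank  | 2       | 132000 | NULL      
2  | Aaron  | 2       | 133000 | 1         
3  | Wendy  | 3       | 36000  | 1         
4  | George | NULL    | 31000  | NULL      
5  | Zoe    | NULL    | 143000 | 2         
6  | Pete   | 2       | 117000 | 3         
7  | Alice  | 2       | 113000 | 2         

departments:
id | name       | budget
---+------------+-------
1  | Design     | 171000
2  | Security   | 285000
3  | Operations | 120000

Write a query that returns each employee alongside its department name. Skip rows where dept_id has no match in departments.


INNER JOIN keeps only employees rows whose dept_id matches an id in departments. Walk through each employee:
  - employee 1 (Frank): dept_id=2 -> matches Security
  - employee 2 (Aaron): dept_id=2 -> matches Security
  - employee 3 (Wendy): dept_id=3 -> matches Operations
  - employee 4 (George): dept_id=NULL, no match -> dropped
  - employee 5 (Zoe): dept_id=NULL, no match -> dropped
  - employee 6 (Pete): dept_id=2 -> matches Security
  - employee 7 (Alice): dept_id=2 -> matches Security
So 2 of 7 rows are dropped.

SQL:
SELECT a.name, b.name AS department
FROM employees a
INNER JOIN departments b ON a.dept_id = b.id

Result:
name  | department
------+-----------
Frank | Security  
Aaron | Security  
Wendy | Operations
Pete  | Security  
Alice | Security  


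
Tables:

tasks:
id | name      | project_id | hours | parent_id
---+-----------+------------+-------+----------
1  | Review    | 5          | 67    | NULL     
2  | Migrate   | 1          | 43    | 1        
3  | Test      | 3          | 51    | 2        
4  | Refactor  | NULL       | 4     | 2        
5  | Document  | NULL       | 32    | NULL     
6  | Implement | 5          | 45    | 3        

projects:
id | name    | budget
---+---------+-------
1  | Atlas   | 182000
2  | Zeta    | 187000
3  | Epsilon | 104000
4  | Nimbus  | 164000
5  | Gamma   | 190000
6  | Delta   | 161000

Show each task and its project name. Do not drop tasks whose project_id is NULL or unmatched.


LEFT JOIN keeps every row from tasks (the left table); where project_id has no match in projects, the project columns become NULL. Walk through each task:
  - task 1 (Review): project_id=5 -> matches Gamma
  - task 2 (Migrate): project_id=1 -> matches Atlas
  - task 3 (Test): project_id=3 -> matches Epsilon
  - task 4 (Refactor): project_id=NULL, no match -> kept with NULL
  - task 5 (Document): project_id=NULL, no match -> kept with NULL
  - task 6 (Implement): project_id=5 -> matches Gamma
All 6 rows appear; 2 have NULL project.

SQL:
SELECT a.name, b.name AS project
FROM tasks a
LEFT JOIN projects b ON a.project_id = b.id

Result:
name      | project
----------+--------
Review    | Gamma  
Migrate   | Atlas  
Test      | Epsilon
Refactor  | NULL   
Document  | NULL   
Implement | Gamma  


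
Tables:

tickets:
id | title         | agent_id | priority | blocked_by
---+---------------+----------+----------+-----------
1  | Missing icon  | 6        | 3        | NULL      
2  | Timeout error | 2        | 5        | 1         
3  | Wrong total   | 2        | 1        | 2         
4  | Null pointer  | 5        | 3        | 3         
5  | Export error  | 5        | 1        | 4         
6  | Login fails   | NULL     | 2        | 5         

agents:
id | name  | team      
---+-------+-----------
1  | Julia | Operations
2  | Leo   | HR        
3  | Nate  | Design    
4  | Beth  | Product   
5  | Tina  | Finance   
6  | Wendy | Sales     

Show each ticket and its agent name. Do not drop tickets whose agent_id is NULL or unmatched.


LEFT JOIN keeps every row from tickets (the left table); where agent_id has no match in agents, the agent columns become NULL. Walk through each ticket:
  - ticket 1 (Missing icon): agent_id=6 -> matches Wendy
  - ticket 2 (Timeout error): agent_id=2 -> matches Leo
  - ticket 3 (Wrong total): agent_id=2 -> matches Leo
  - ticket 4 (Null pointer): agent_id=5 -> matches Tina
  - ticket 5 (Export error): agent_id=5 -> matches Tina
  - ticket 6 (Login fails): agent_id=NULL, no match -> kept with NULL
All 6 rows appear; 1 has NULL agent.

SQL:
SELECT a.title, b.name AS agent
FROM tickets a
LEFT JOIN agents b ON a.agent_id = b.id

Result:
title         | agent
--------------+------
Missing icon  | Wendy
Timeout error | Leo  
Wrong total   | Leo  
Null pointer  | Tina 
Export error  | Tina 
Login fails   | NULL 


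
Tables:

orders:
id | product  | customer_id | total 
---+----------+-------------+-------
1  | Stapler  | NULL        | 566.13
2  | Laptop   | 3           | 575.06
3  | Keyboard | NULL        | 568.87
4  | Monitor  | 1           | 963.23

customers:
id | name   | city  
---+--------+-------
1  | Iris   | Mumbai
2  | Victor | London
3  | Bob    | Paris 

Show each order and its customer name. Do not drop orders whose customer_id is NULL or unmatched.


LEFT JOIN keeps every row from orders (the left table); where customer_id has no match in customers, the customer columns become NULL. Walk through each order:
  - order 1 (Stapler): customer_id=NULL, no match -> kept with NULL
  - order 2 (Laptop): customer_id=3 -> matches Bob
  - order 3 (Keyboard): customer_id=NULL, no match -> kept with NULL
  - order 4 (Monitor): customer_id=1 -> matches Iris
All 4 rows appear; 2 have NULL customer.

SQL:
SELECT a.product, b.name AS customer
FROM orders a
LEFT JOIN customers b ON a.customer_id = b.id

Result:
product  | customer
---------+---------
Stapler  | NULL    
Laptop   | Bob     
Keyboard | NULL    
Monitor  | Iris    


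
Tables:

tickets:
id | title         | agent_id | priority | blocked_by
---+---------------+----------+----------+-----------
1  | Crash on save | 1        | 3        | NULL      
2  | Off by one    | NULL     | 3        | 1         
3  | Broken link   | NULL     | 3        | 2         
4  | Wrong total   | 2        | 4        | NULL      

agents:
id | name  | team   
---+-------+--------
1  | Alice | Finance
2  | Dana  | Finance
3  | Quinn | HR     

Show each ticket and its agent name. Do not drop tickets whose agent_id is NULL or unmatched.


LEFT JOIN keeps every row from tickets (the left table); where agent_id has no match in agents, the agent columns become NULL. Walk through each ticket:
  - ticket 1 (Crash on save): agent_id=1 -> matches Alice
  - ticket 2 (Off by one): agent_id=NULL, no match -> kept with NULL
  - ticket 3 (Broken link): agent_id=NULL, no match -> kept with NULL
  - ticket 4 (Wrong total): agent_id=2 -> matches Dana
All 4 rows appear; 2 have NULL agent.

SQL:
SELECT a.title, b.name AS agent
FROM tickets a
LEFT JOIN agents b ON a.agent_id = b.id

Result:
title         | agent
--------------+------
Crash on save | Alice
Off by one    | NULL 
Broken link   | NULL 
Wrong total   | Dana 


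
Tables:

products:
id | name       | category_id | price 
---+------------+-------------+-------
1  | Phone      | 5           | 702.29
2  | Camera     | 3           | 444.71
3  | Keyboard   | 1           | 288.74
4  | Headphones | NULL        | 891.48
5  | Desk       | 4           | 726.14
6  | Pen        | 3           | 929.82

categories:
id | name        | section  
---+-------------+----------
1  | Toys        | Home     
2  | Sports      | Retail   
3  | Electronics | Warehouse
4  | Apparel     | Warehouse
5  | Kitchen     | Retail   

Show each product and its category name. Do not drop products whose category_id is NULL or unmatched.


LEFT JOIN keeps every row from products (the left table); where category_id has no match in categories, the category columns become NULL. Walk through each product:
  - product 1 (Phone): category_id=5 -> matches Kitchen
  - product 2 (Camera): category_id=3 -> matches Electronics
  - product 3 (Keyboard): category_id=1 -> matches Toys
  - product 4 (Headphones): category_id=NULL, no match -> kept with NULL
  - product 5 (Desk): category_id=4 -> matches Apparel
  - product 6 (Pen): category_id=3 -> matches Electronics
All 6 rows appear; 1 has NULL category.

SQL:
SELECT a.name, b.name AS category
FROM products a
LEFT JOIN categories b ON a.category_id = b.id

Result:
name       | category   
-----------+------------
Phone      | Kitchen    
Camera     | Electronics
Keyboard   | Toys       
Headphones | NULL       
Desk       | Apparel    
Pen        | Electronics
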